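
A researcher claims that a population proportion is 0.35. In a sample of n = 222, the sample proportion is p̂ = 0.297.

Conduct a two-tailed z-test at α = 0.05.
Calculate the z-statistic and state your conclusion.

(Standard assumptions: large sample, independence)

Answer: z = -1.6556, fail to reject H₀

Derivation:
H₀: p = 0.35, H₁: p ≠ 0.35
Standard error: SE = √(p₀(1-p₀)/n) = √(0.35×0.65/222) = 0.032012
z-statistic: z = (p̂ - p₀)/SE = (0.297 - 0.35)/0.032012 = -1.6556
Critical value: z_0.025 = ±1.960
p-value = 0.0978
Decision: fail to reject H₀ at α = 0.05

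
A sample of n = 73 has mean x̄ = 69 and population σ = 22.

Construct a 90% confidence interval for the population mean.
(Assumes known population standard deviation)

Confidence level: 90%, α = 0.1
z_0.05 = 1.645
SE = σ/√n = 22/√73 = 2.5749
Margin of error = 1.645 × 2.5749 = 4.2357
CI: x̄ ± margin = 69 ± 4.2357
CI: (64.7643, 73.2357)

Answer: (64.7643, 73.2357)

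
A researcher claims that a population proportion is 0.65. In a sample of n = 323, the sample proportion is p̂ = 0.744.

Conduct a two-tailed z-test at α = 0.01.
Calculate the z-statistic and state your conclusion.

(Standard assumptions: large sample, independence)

H₀: p = 0.65, H₁: p ≠ 0.65
Standard error: SE = √(p₀(1-p₀)/n) = √(0.65×0.35/323) = 0.026539
z-statistic: z = (p̂ - p₀)/SE = (0.744 - 0.65)/0.026539 = 3.5420
Critical value: z_0.005 = ±2.576
p-value = 0.0004
Decision: reject H₀ at α = 0.01

Answer: z = 3.5420, reject H₀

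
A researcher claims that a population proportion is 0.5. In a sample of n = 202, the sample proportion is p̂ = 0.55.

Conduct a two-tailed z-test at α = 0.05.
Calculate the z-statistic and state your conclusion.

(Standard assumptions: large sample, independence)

H₀: p = 0.5, H₁: p ≠ 0.5
Standard error: SE = √(p₀(1-p₀)/n) = √(0.5×0.5/202) = 0.035180
z-statistic: z = (p̂ - p₀)/SE = (0.55 - 0.5)/0.035180 = 1.4213
Critical value: z_0.025 = ±1.960
p-value = 0.1552
Decision: fail to reject H₀ at α = 0.05

Answer: z = 1.4213, fail to reject H₀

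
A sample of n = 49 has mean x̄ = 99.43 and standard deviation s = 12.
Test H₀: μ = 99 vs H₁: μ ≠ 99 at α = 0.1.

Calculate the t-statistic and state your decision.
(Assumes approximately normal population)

Answer: t = 0.2508, fail to reject H₀

Derivation:
df = n - 1 = 48
SE = s/√n = 12/√49 = 1.7143
t = (x̄ - μ₀)/SE = (99.43 - 99)/1.7143 = 0.2508
Critical value: t_{0.05,48} = ±1.677
p-value ≈ 0.8030
Decision: fail to reject H₀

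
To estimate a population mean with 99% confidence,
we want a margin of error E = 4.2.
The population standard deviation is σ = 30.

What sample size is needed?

z_0.005 = 2.576
n = (z×σ/E)² = (2.576×30/4.2)²
n = 338.5600
Round up: n = 339

Answer: n = 339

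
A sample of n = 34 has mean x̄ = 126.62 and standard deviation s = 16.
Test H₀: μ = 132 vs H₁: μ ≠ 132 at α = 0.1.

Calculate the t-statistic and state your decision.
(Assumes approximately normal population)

Answer: t = -1.9606, reject H₀

Derivation:
df = n - 1 = 33
SE = s/√n = 16/√34 = 2.7440
t = (x̄ - μ₀)/SE = (126.62 - 132)/2.7440 = -1.9606
Critical value: t_{0.05,33} = ±1.692
p-value ≈ 0.0584
Decision: reject H₀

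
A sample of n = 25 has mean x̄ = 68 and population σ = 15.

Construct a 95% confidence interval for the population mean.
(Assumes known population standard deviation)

Answer: (62.1200, 73.8800)

Derivation:
Confidence level: 95%, α = 0.05
z_0.025 = 1.960
SE = σ/√n = 15/√25 = 3.0000
Margin of error = 1.960 × 3.0000 = 5.8800
CI: x̄ ± margin = 68 ± 5.8800
CI: (62.1200, 73.8800)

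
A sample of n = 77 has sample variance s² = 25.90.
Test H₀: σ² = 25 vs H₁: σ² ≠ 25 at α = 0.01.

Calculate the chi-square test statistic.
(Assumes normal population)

Answer: χ² = 78.7360, fail to reject H₀

Derivation:
df = n - 1 = 76
χ² = (n-1)s²/σ₀² = 76×25.90/25 = 78.7360
Critical values: χ²_{0.995,76} = 47.997, χ²_{0.005,76} = 111.495
Rejection region: χ² < 47.997 or χ² > 111.495
Decision: fail to reject H₀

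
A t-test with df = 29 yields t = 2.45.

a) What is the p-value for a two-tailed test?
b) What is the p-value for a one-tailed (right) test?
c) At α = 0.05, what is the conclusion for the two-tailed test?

Answer: a) 0.0206, b) 0.0103, c) reject H₀

Derivation:
Using t-distribution with df = 29:
a) Two-tailed: p = 2×P(T > 2.45) = 0.0206
b) One-tailed: p = P(T > 2.45) = 0.0103
c) 0.0206 < 0.05, reject H₀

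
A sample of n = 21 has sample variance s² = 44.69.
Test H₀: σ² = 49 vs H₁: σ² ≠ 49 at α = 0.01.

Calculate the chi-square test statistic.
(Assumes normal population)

df = n - 1 = 20
χ² = (n-1)s²/σ₀² = 20×44.69/49 = 18.2408
Critical values: χ²_{0.995,20} = 7.434, χ²_{0.005,20} = 39.997
Rejection region: χ² < 7.434 or χ² > 39.997
Decision: fail to reject H₀

Answer: χ² = 18.2408, fail to reject H₀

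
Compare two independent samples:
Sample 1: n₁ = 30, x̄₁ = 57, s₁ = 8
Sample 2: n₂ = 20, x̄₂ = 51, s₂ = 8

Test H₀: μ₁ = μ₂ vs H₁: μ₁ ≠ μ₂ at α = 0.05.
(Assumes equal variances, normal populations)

Answer: t = 2.5981, reject H₀

Derivation:
Pooled variance: s²_p = [29×8² + 19×8²]/(48) = 64.0000
s_p = 8.0000
SE = s_p×√(1/n₁ + 1/n₂) = 8.0000×√(1/30 + 1/20) = 2.3094
t = (x̄₁ - x̄₂)/SE = (57 - 51)/2.3094 = 2.5981
df = 48, t-critical = ±2.011
Decision: reject H₀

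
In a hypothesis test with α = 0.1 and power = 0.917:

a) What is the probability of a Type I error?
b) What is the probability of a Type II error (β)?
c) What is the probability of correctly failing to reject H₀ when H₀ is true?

Answer: a) 0.1, b) 0.083, c) 0.9

Derivation:
a) Type I error probability = α = 0.1
b) Power = P(reject H₀ | H₁ true) = 1 - β = 0.917, so Type II error probability = β = 1 - Power = 0.083
c) P(fail to reject H₀ | H₀ true) = 1 - α = 0.9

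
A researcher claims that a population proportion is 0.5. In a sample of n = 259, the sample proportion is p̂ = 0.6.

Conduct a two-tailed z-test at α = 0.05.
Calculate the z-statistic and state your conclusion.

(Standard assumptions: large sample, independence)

H₀: p = 0.5, H₁: p ≠ 0.5
Standard error: SE = √(p₀(1-p₀)/n) = √(0.5×0.5/259) = 0.031068
z-statistic: z = (p̂ - p₀)/SE = (0.6 - 0.5)/0.031068 = 3.2187
Critical value: z_0.025 = ±1.960
p-value = 0.0013
Decision: reject H₀ at α = 0.05

Answer: z = 3.2187, reject H₀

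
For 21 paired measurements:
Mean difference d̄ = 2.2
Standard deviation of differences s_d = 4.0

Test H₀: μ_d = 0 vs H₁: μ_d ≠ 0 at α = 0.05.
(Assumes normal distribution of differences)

Answer: t = 2.5203, reject H₀

Derivation:
df = n - 1 = 20
SE = s_d/√n = 4.0/√21 = 0.8729
t = d̄/SE = 2.2/0.8729 = 2.5203
Critical value: t_{0.025,20} = ±2.086
p-value ≈ 0.0203
Decision: reject H₀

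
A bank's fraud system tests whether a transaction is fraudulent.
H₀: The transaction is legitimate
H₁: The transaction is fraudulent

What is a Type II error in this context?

Answer: Allowing a fraudulent transaction to go through

Derivation:
A Type I error (probability α) occurs when we reject a true H₀.
A Type II error (probability β) occurs when we fail to reject a false H₀.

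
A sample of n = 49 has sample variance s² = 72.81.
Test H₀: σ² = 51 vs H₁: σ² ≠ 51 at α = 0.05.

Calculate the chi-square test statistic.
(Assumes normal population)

Answer: χ² = 68.5271, fail to reject H₀

Derivation:
df = n - 1 = 48
χ² = (n-1)s²/σ₀² = 48×72.81/51 = 68.5271
Critical values: χ²_{0.975,48} = 30.755, χ²_{0.025,48} = 69.023
Rejection region: χ² < 30.755 or χ² > 69.023
Decision: fail to reject H₀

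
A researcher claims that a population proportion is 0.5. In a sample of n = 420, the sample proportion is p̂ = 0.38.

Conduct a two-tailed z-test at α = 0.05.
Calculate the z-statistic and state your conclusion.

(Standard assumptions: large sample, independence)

H₀: p = 0.5, H₁: p ≠ 0.5
Standard error: SE = √(p₀(1-p₀)/n) = √(0.5×0.5/420) = 0.024398
z-statistic: z = (p̂ - p₀)/SE = (0.38 - 0.5)/0.024398 = -4.9184
Critical value: z_0.025 = ±1.960
p-value < 0.0001
Decision: reject H₀ at α = 0.05

Answer: z = -4.9184, reject H₀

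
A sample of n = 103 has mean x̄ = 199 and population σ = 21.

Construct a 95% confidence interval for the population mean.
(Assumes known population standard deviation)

Answer: (194.9444, 203.0556)

Derivation:
Confidence level: 95%, α = 0.05
z_0.025 = 1.960
SE = σ/√n = 21/√103 = 2.0692
Margin of error = 1.960 × 2.0692 = 4.0556
CI: x̄ ± margin = 199 ± 4.0556
CI: (194.9444, 203.0556)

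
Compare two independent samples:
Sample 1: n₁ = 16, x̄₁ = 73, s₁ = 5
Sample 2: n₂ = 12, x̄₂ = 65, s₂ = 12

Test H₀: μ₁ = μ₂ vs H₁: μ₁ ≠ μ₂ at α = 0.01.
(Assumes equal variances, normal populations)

Answer: t = 2.4134, fail to reject H₀

Derivation:
Pooled variance: s²_p = [15×5² + 11×12²]/(26) = 75.3462
s_p = 8.6802
SE = s_p×√(1/n₁ + 1/n₂) = 8.6802×√(1/16 + 1/12) = 3.3148
t = (x̄₁ - x̄₂)/SE = (73 - 65)/3.3148 = 2.4134
df = 26, t-critical = ±2.779
Decision: fail to reject H₀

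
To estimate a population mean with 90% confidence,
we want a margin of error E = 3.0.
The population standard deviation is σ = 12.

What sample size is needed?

z_0.05 = 1.645
n = (z×σ/E)² = (1.645×12/3.0)²
n = 43.2964
Round up: n = 44

Answer: n = 44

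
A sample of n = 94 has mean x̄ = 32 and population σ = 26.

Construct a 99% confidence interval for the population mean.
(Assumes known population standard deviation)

Answer: (25.0919, 38.9081)

Derivation:
Confidence level: 99%, α = 0.01
z_0.005 = 2.576
SE = σ/√n = 26/√94 = 2.6817
Margin of error = 2.576 × 2.6817 = 6.9081
CI: x̄ ± margin = 32 ± 6.9081
CI: (25.0919, 38.9081)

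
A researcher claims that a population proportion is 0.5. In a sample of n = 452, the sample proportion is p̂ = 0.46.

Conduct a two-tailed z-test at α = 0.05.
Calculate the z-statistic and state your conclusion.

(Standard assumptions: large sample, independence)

H₀: p = 0.5, H₁: p ≠ 0.5
Standard error: SE = √(p₀(1-p₀)/n) = √(0.5×0.5/452) = 0.023518
z-statistic: z = (p̂ - p₀)/SE = (0.46 - 0.5)/0.023518 = -1.7008
Critical value: z_0.025 = ±1.960
p-value = 0.0890
Decision: fail to reject H₀ at α = 0.05

Answer: z = -1.7008, fail to reject H₀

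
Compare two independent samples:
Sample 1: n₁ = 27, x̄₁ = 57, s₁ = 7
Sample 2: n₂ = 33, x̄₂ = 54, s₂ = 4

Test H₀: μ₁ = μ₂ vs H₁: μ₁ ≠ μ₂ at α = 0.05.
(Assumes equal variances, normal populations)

Pooled variance: s²_p = [26×7² + 32×4²]/(58) = 30.7931
s_p = 5.5492
SE = s_p×√(1/n₁ + 1/n₂) = 5.5492×√(1/27 + 1/33) = 1.4400
t = (x̄₁ - x̄₂)/SE = (57 - 54)/1.4400 = 2.0833
df = 58, t-critical = ±2.002
Decision: reject H₀

Answer: t = 2.0833, reject H₀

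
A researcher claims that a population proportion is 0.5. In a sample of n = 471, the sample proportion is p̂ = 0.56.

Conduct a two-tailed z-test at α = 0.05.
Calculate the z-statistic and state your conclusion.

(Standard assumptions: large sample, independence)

H₀: p = 0.5, H₁: p ≠ 0.5
Standard error: SE = √(p₀(1-p₀)/n) = √(0.5×0.5/471) = 0.023039
z-statistic: z = (p̂ - p₀)/SE = (0.56 - 0.5)/0.023039 = 2.6043
Critical value: z_0.025 = ±1.960
p-value = 0.0092
Decision: reject H₀ at α = 0.05

Answer: z = 2.6043, reject H₀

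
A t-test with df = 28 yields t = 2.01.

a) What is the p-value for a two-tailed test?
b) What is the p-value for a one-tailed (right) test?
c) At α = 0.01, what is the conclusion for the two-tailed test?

Using t-distribution with df = 28:
a) Two-tailed: p = 2×P(T > 2.01) = 0.0542
b) One-tailed: p = P(T > 2.01) = 0.0271
c) 0.0542 ≥ 0.01, fail to reject H₀

Answer: a) 0.0542, b) 0.0271, c) fail to reject H₀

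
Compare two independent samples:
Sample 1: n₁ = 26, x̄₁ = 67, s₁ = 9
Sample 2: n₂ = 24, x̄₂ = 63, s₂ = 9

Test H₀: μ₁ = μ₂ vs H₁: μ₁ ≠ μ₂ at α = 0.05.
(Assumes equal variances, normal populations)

Pooled variance: s²_p = [25×9² + 23×9²]/(48) = 81.0000
s_p = 9.0000
SE = s_p×√(1/n₁ + 1/n₂) = 9.0000×√(1/26 + 1/24) = 2.5476
t = (x̄₁ - x̄₂)/SE = (67 - 63)/2.5476 = 1.5701
df = 48, t-critical = ±2.011
Decision: fail to reject H₀

Answer: t = 1.5701, fail to reject H₀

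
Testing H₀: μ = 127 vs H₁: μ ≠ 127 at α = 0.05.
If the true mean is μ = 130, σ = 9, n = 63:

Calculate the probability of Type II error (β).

SE = σ/√n = 9/√63 = 1.1339
Critical values: μ₀ ± z_0.025×SE = 127 ± 1.960×1.1339
Acceptance region: (124.7776, 129.2224)
Under H₁ (μ = 130): z_high = (129.2224 - 130)/1.1339 = -0.6858, z_low = (124.7776 - 130)/1.1339 = -4.6057
β = P(not reject | H₁) = Φ(-0.6858) - Φ(-4.6057) ≈ 0.2464

Answer: β ≈ 0.2464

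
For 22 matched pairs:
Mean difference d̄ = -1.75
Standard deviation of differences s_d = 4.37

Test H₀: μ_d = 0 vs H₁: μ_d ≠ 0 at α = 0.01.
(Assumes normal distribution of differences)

Answer: t = -1.8783, fail to reject H₀

Derivation:
df = n - 1 = 21
SE = s_d/√n = 4.37/√22 = 0.9317
t = d̄/SE = -1.75/0.9317 = -1.8783
Critical value: t_{0.005,21} = ±2.831
p-value ≈ 0.0743
Decision: fail to reject H₀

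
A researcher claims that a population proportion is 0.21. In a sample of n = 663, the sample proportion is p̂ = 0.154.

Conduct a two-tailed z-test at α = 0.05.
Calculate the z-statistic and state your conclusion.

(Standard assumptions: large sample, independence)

Answer: z = -3.5400, reject H₀

Derivation:
H₀: p = 0.21, H₁: p ≠ 0.21
Standard error: SE = √(p₀(1-p₀)/n) = √(0.21×0.79/663) = 0.015819
z-statistic: z = (p̂ - p₀)/SE = (0.154 - 0.21)/0.015819 = -3.5400
Critical value: z_0.025 = ±1.960
p-value = 0.0004
Decision: reject H₀ at α = 0.05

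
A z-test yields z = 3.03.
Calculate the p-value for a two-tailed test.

For z = 3.03:
p = 2×P(Z > |3.03|) = 2×(1 - Φ(3.03)) = 0.0024

Answer: p-value ≈ 0.0024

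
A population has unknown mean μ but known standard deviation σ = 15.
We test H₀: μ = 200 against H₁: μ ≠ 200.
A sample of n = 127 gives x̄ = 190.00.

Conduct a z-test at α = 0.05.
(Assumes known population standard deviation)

Answer: z = -7.5131, reject H₀

Derivation:
Standard error: SE = σ/√n = 15/√127 = 1.3310
z-statistic: z = (x̄ - μ₀)/SE = (190.00 - 200)/1.3310 = -7.5131
Critical value: ±1.960
p-value < 0.0001
Decision: reject H₀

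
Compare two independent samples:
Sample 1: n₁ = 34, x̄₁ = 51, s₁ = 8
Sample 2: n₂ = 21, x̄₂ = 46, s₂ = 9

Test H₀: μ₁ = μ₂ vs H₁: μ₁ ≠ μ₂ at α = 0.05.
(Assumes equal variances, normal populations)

Pooled variance: s²_p = [33×8² + 20×9²]/(53) = 70.4151
s_p = 8.3914
SE = s_p×√(1/n₁ + 1/n₂) = 8.3914×√(1/34 + 1/21) = 2.3290
t = (x̄₁ - x̄₂)/SE = (51 - 46)/2.3290 = 2.1468
df = 53, t-critical = ±2.006
Decision: reject H₀

Answer: t = 2.1468, reject H₀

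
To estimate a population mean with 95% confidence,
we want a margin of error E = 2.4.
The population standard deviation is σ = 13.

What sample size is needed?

z_0.025 = 1.960
n = (z×σ/E)² = (1.960×13/2.4)²
n = 112.7136
Round up: n = 113

Answer: n = 113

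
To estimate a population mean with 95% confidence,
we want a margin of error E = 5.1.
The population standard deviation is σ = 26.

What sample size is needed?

Answer: n = 100

Derivation:
z_0.025 = 1.960
n = (z×σ/E)² = (1.960×26/5.1)²
n = 99.8432
Round up: n = 100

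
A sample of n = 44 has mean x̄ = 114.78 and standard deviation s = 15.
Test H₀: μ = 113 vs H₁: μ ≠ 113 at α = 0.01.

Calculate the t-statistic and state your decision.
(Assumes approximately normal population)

Answer: t = 0.7872, fail to reject H₀

Derivation:
df = n - 1 = 43
SE = s/√n = 15/√44 = 2.2613
t = (x̄ - μ₀)/SE = (114.78 - 113)/2.2613 = 0.7872
Critical value: t_{0.005,43} = ±2.695
p-value ≈ 0.4355
Decision: fail to reject H₀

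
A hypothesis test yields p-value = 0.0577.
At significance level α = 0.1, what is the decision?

Compare p-value to α:
0.0577 < 0.1
Decision: reject H₀

Answer: reject H₀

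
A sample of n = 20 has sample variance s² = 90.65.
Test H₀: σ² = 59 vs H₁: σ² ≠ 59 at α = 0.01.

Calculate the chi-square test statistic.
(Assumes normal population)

Answer: χ² = 29.1924, fail to reject H₀

Derivation:
df = n - 1 = 19
χ² = (n-1)s²/σ₀² = 19×90.65/59 = 29.1924
Critical values: χ²_{0.995,19} = 6.844, χ²_{0.005,19} = 38.582
Rejection region: χ² < 6.844 or χ² > 38.582
Decision: fail to reject H₀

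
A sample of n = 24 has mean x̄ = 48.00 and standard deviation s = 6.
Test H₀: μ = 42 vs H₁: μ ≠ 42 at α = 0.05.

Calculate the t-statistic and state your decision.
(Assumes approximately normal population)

df = n - 1 = 23
SE = s/√n = 6/√24 = 1.2247
t = (x̄ - μ₀)/SE = (48.00 - 42)/1.2247 = 4.8992
Critical value: t_{0.025,23} = ±2.069
p-value ≈ 0.0001
Decision: reject H₀

Answer: t = 4.8992, reject H₀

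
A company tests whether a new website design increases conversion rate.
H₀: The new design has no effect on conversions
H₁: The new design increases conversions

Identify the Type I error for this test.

A Type I error (probability α) occurs when we reject a true H₀.
A Type II error (probability β) occurs when we fail to reject a false H₀.

Answer: Switching to a new design that doesn't actually help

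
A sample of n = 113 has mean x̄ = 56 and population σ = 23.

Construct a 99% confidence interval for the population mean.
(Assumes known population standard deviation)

Answer: (50.4263, 61.5737)

Derivation:
Confidence level: 99%, α = 0.01
z_0.005 = 2.576
SE = σ/√n = 23/√113 = 2.1637
Margin of error = 2.576 × 2.1637 = 5.5737
CI: x̄ ± margin = 56 ± 5.5737
CI: (50.4263, 61.5737)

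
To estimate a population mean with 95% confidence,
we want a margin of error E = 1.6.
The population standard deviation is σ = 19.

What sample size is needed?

Answer: n = 542

Derivation:
z_0.025 = 1.960
n = (z×σ/E)² = (1.960×19/1.6)²
n = 541.7256
Round up: n = 542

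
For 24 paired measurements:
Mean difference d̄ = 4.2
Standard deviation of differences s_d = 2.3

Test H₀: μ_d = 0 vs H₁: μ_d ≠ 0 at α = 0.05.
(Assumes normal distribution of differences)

df = n - 1 = 23
SE = s_d/√n = 2.3/√24 = 0.4695
t = d̄/SE = 4.2/0.4695 = 8.9457
Critical value: t_{0.025,23} = ±2.069
p-value < 0.0001
Decision: reject H₀

Answer: t = 8.9457, reject H₀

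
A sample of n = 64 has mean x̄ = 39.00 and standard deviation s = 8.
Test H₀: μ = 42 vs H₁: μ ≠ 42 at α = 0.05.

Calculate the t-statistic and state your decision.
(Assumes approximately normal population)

Answer: t = -3.0000, reject H₀

Derivation:
df = n - 1 = 63
SE = s/√n = 8/√64 = 1.0000
t = (x̄ - μ₀)/SE = (39.00 - 42)/1.0000 = -3.0000
Critical value: t_{0.025,63} = ±1.998
p-value ≈ 0.0039
Decision: reject H₀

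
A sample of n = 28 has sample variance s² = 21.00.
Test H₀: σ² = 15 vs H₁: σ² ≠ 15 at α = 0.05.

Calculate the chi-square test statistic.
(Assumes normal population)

Answer: χ² = 37.8000, fail to reject H₀

Derivation:
df = n - 1 = 27
χ² = (n-1)s²/σ₀² = 27×21.00/15 = 37.8000
Critical values: χ²_{0.975,27} = 14.573, χ²_{0.025,27} = 43.195
Rejection region: χ² < 14.573 or χ² > 43.195
Decision: fail to reject H₀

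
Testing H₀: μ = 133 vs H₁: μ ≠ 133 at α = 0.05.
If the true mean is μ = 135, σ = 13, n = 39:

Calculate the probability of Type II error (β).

SE = σ/√n = 13/√39 = 2.0817
Critical values: μ₀ ± z_0.025×SE = 133 ± 1.960×2.0817
Acceptance region: (128.9199, 137.0801)
Under H₁ (μ = 135): z_high = (137.0801 - 135)/2.0817 = 0.9992, z_low = (128.9199 - 135)/2.0817 = -2.9207
β = P(not reject | H₁) = Φ(0.9992) - Φ(-2.9207) ≈ 0.8394

Answer: β ≈ 0.8394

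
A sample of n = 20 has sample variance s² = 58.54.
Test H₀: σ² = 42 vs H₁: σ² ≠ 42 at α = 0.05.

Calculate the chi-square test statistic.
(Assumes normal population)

Answer: χ² = 26.4824, fail to reject H₀

Derivation:
df = n - 1 = 19
χ² = (n-1)s²/σ₀² = 19×58.54/42 = 26.4824
Critical values: χ²_{0.975,19} = 8.907, χ²_{0.025,19} = 32.852
Rejection region: χ² < 8.907 or χ² > 32.852
Decision: fail to reject H₀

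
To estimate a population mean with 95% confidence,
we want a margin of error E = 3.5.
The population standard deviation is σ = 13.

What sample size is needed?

Answer: n = 53

Derivation:
z_0.025 = 1.960
n = (z×σ/E)² = (1.960×13/3.5)²
n = 52.9984
Round up: n = 53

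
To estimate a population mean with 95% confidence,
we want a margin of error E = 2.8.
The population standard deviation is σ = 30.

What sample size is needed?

Answer: n = 441

Derivation:
z_0.025 = 1.960
n = (z×σ/E)² = (1.960×30/2.8)²
n = 441.0000
Already a whole number: n = 441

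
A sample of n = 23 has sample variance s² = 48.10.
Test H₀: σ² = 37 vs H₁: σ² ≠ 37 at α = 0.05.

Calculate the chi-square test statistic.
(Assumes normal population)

df = n - 1 = 22
χ² = (n-1)s²/σ₀² = 22×48.10/37 = 28.6000
Critical values: χ²_{0.975,22} = 10.982, χ²_{0.025,22} = 36.781
Rejection region: χ² < 10.982 or χ² > 36.781
Decision: fail to reject H₀

Answer: χ² = 28.6000, fail to reject H₀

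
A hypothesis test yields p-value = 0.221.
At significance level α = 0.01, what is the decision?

Compare p-value to α:
0.221 ≥ 0.01
Decision: fail to reject H₀

Answer: fail to reject H₀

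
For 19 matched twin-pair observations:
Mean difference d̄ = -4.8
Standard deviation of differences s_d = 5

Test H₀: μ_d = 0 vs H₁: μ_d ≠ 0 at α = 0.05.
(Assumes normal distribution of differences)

Answer: t = -4.1845, reject H₀

Derivation:
df = n - 1 = 18
SE = s_d/√n = 5/√19 = 1.1471
t = d̄/SE = -4.8/1.1471 = -4.1845
Critical value: t_{0.025,18} = ±2.101
p-value ≈ 0.0006
Decision: reject H₀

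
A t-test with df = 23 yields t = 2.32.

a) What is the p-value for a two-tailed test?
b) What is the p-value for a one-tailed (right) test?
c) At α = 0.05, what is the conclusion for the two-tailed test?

Using t-distribution with df = 23:
a) Two-tailed: p = 2×P(T > 2.32) = 0.0296
b) One-tailed: p = P(T > 2.32) = 0.0148
c) 0.0296 < 0.05, reject H₀

Answer: a) 0.0296, b) 0.0148, c) reject H₀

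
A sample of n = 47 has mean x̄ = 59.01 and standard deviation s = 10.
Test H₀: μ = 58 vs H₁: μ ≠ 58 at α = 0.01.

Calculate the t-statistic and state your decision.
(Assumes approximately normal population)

df = n - 1 = 46
SE = s/√n = 10/√47 = 1.4586
t = (x̄ - μ₀)/SE = (59.01 - 58)/1.4586 = 0.6924
Critical value: t_{0.005,46} = ±2.687
p-value ≈ 0.4922
Decision: fail to reject H₀

Answer: t = 0.6924, fail to reject H₀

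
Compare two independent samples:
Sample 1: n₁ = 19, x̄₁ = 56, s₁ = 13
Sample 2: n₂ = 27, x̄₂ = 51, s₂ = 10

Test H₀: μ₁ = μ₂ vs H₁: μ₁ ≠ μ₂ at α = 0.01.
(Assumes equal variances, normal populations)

Answer: t = 1.4745, fail to reject H₀

Derivation:
Pooled variance: s²_p = [18×13² + 26×10²]/(44) = 128.2273
s_p = 11.3237
SE = s_p×√(1/n₁ + 1/n₂) = 11.3237×√(1/19 + 1/27) = 3.3909
t = (x̄₁ - x̄₂)/SE = (56 - 51)/3.3909 = 1.4745
df = 44, t-critical = ±2.692
Decision: fail to reject H₀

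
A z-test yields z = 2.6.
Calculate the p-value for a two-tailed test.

For z = 2.6:
p = 2×P(Z > |2.6|) = 2×(1 - Φ(2.6)) = 0.0093

Answer: p-value ≈ 0.0093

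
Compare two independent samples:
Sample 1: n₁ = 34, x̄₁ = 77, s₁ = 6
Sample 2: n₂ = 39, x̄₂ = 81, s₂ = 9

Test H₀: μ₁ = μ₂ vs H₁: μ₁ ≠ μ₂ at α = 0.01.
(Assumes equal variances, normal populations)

Pooled variance: s²_p = [33×6² + 38×9²]/(71) = 60.0845
s_p = 7.7514
SE = s_p×√(1/n₁ + 1/n₂) = 7.7514×√(1/34 + 1/39) = 1.8187
t = (x̄₁ - x̄₂)/SE = (77 - 81)/1.8187 = -2.1994
df = 71, t-critical = ±2.647
Decision: fail to reject H₀

Answer: t = -2.1994, fail to reject H₀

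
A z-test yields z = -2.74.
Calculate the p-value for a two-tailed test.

Answer: p-value ≈ 0.0061

Derivation:
For z = -2.74:
p = 2×P(Z > |-2.74|) = 2×(1 - Φ(2.74)) = 0.0061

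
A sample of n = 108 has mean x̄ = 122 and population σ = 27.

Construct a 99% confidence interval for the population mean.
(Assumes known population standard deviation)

Answer: (115.3073, 128.6927)

Derivation:
Confidence level: 99%, α = 0.01
z_0.005 = 2.576
SE = σ/√n = 27/√108 = 2.5981
Margin of error = 2.576 × 2.5981 = 6.6927
CI: x̄ ± margin = 122 ± 6.6927
CI: (115.3073, 128.6927)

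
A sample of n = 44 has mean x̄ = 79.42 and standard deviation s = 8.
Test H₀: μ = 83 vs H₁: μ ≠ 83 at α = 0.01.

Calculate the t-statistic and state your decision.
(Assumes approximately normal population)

Answer: t = -2.9685, reject H₀

Derivation:
df = n - 1 = 43
SE = s/√n = 8/√44 = 1.2060
t = (x̄ - μ₀)/SE = (79.42 - 83)/1.2060 = -2.9685
Critical value: t_{0.005,43} = ±2.695
p-value ≈ 0.0049
Decision: reject H₀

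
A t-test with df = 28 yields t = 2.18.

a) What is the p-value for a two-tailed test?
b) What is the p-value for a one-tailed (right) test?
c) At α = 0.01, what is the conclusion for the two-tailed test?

Using t-distribution with df = 28:
a) Two-tailed: p = 2×P(T > 2.18) = 0.0378
b) One-tailed: p = P(T > 2.18) = 0.0189
c) 0.0378 ≥ 0.01, fail to reject H₀

Answer: a) 0.0378, b) 0.0189, c) fail to reject H₀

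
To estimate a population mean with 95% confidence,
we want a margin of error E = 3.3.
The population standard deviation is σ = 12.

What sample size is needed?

z_0.025 = 1.960
n = (z×σ/E)² = (1.960×12/3.3)²
n = 50.7980
Round up: n = 51

Answer: n = 51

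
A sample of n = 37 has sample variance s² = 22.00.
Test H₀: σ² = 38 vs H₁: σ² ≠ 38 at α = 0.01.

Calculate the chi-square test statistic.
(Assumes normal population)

Answer: χ² = 20.8421, fail to reject H₀

Derivation:
df = n - 1 = 36
χ² = (n-1)s²/σ₀² = 36×22.00/38 = 20.8421
Critical values: χ²_{0.995,36} = 17.887, χ²_{0.005,36} = 61.581
Rejection region: χ² < 17.887 or χ² > 61.581
Decision: fail to reject H₀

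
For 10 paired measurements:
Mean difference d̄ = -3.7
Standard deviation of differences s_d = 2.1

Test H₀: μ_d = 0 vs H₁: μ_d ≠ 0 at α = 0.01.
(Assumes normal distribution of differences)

Answer: t = -5.5715, reject H₀

Derivation:
df = n - 1 = 9
SE = s_d/√n = 2.1/√10 = 0.6641
t = d̄/SE = -3.7/0.6641 = -5.5715
Critical value: t_{0.005,9} = ±3.250
p-value ≈ 0.0003
Decision: reject H₀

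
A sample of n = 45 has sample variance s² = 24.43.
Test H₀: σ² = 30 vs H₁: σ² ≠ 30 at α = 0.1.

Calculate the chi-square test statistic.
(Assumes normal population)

df = n - 1 = 44
χ² = (n-1)s²/σ₀² = 44×24.43/30 = 35.8307
Critical values: χ²_{0.95,44} = 29.787, χ²_{0.05,44} = 60.481
Rejection region: χ² < 29.787 or χ² > 60.481
Decision: fail to reject H₀

Answer: χ² = 35.8307, fail to reject H₀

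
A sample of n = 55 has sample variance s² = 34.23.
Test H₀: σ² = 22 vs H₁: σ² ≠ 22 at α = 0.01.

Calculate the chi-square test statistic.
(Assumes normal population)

Answer: χ² = 84.0191, fail to reject H₀

Derivation:
df = n - 1 = 54
χ² = (n-1)s²/σ₀² = 54×34.23/22 = 84.0191
Critical values: χ²_{0.995,54} = 30.981, χ²_{0.005,54} = 84.502
Rejection region: χ² < 30.981 or χ² > 84.502
Decision: fail to reject H₀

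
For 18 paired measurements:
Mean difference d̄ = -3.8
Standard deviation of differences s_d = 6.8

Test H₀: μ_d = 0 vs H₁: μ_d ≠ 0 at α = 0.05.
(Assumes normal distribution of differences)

Answer: t = -2.3709, reject H₀

Derivation:
df = n - 1 = 17
SE = s_d/√n = 6.8/√18 = 1.6028
t = d̄/SE = -3.8/1.6028 = -2.3709
Critical value: t_{0.025,17} = ±2.110
p-value ≈ 0.0298
Decision: reject H₀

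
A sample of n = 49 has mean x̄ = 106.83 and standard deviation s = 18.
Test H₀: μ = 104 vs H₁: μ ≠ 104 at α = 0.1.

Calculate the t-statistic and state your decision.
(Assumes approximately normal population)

Answer: t = 1.1006, fail to reject H₀

Derivation:
df = n - 1 = 48
SE = s/√n = 18/√49 = 2.5714
t = (x̄ - μ₀)/SE = (106.83 - 104)/2.5714 = 1.1006
Critical value: t_{0.05,48} = ±1.677
p-value ≈ 0.2766
Decision: fail to reject H₀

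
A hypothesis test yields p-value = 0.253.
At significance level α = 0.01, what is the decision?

Answer: fail to reject H₀

Derivation:
Compare p-value to α:
0.253 ≥ 0.01
Decision: fail to reject H₀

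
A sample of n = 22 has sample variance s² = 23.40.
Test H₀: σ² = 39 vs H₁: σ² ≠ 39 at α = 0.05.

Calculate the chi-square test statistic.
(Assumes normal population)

Answer: χ² = 12.6000, fail to reject H₀

Derivation:
df = n - 1 = 21
χ² = (n-1)s²/σ₀² = 21×23.40/39 = 12.6000
Critical values: χ²_{0.975,21} = 10.283, χ²_{0.025,21} = 35.479
Rejection region: χ² < 10.283 or χ² > 35.479
Decision: fail to reject H₀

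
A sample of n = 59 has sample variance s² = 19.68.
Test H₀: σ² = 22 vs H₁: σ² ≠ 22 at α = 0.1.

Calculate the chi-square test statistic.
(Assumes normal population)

df = n - 1 = 58
χ² = (n-1)s²/σ₀² = 58×19.68/22 = 51.8836
Critical values: χ²_{0.95,58} = 41.492, χ²_{0.05,58} = 76.778
Rejection region: χ² < 41.492 or χ² > 76.778
Decision: fail to reject H₀

Answer: χ² = 51.8836, fail to reject H₀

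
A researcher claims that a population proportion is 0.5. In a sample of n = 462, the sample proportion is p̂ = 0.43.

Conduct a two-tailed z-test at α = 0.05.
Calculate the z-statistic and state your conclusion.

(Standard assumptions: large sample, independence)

Answer: z = -3.0092, reject H₀

Derivation:
H₀: p = 0.5, H₁: p ≠ 0.5
Standard error: SE = √(p₀(1-p₀)/n) = √(0.5×0.5/462) = 0.023262
z-statistic: z = (p̂ - p₀)/SE = (0.43 - 0.5)/0.023262 = -3.0092
Critical value: z_0.025 = ±1.960
p-value = 0.0026
Decision: reject H₀ at α = 0.05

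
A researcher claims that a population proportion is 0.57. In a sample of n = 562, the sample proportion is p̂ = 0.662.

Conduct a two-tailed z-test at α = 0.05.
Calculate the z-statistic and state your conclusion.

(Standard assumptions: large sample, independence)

H₀: p = 0.57, H₁: p ≠ 0.57
Standard error: SE = √(p₀(1-p₀)/n) = √(0.57×0.43/562) = 0.020884
z-statistic: z = (p̂ - p₀)/SE = (0.662 - 0.57)/0.020884 = 4.4053
Critical value: z_0.025 = ±1.960
p-value < 0.0001
Decision: reject H₀ at α = 0.05

Answer: z = 4.4053, reject H₀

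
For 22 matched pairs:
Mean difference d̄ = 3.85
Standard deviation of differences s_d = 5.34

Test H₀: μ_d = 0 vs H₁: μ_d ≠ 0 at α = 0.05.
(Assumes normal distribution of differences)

Answer: t = 3.3816, reject H₀

Derivation:
df = n - 1 = 21
SE = s_d/√n = 5.34/√22 = 1.1385
t = d̄/SE = 3.85/1.1385 = 3.3816
Critical value: t_{0.025,21} = ±2.080
p-value ≈ 0.0028
Decision: reject H₀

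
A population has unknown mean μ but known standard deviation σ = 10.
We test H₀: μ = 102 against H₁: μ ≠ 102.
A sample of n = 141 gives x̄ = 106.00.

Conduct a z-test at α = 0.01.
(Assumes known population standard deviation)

Answer: z = 4.7495, reject H₀

Derivation:
Standard error: SE = σ/√n = 10/√141 = 0.8422
z-statistic: z = (x̄ - μ₀)/SE = (106.00 - 102)/0.8422 = 4.7495
Critical value: ±2.576
p-value < 0.0001
Decision: reject H₀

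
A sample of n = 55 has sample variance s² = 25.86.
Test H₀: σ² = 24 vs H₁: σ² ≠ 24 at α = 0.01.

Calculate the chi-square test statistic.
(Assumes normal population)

Answer: χ² = 58.1850, fail to reject H₀

Derivation:
df = n - 1 = 54
χ² = (n-1)s²/σ₀² = 54×25.86/24 = 58.1850
Critical values: χ²_{0.995,54} = 30.981, χ²_{0.005,54} = 84.502
Rejection region: χ² < 30.981 or χ² > 84.502
Decision: fail to reject H₀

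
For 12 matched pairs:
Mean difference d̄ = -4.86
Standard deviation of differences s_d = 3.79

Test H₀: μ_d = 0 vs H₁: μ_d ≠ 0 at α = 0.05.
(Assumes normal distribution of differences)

df = n - 1 = 11
SE = s_d/√n = 3.79/√12 = 1.0941
t = d̄/SE = -4.86/1.0941 = -4.4420
Critical value: t_{0.025,11} = ±2.201
p-value ≈ 0.0010
Decision: reject H₀

Answer: t = -4.4420, reject H₀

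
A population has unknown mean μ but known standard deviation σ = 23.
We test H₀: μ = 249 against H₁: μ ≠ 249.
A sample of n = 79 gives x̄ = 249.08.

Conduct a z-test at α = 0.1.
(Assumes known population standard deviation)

Standard error: SE = σ/√n = 23/√79 = 2.5877
z-statistic: z = (x̄ - μ₀)/SE = (249.08 - 249)/2.5877 = 0.0309
Critical value: ±1.645
p-value = 0.9753
Decision: fail to reject H₀

Answer: z = 0.0309, fail to reject H₀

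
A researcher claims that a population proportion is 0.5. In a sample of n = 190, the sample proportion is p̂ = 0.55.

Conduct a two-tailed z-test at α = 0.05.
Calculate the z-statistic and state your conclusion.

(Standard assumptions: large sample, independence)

Answer: z = 1.3784, fail to reject H₀

Derivation:
H₀: p = 0.5, H₁: p ≠ 0.5
Standard error: SE = √(p₀(1-p₀)/n) = √(0.5×0.5/190) = 0.036274
z-statistic: z = (p̂ - p₀)/SE = (0.55 - 0.5)/0.036274 = 1.3784
Critical value: z_0.025 = ±1.960
p-value = 0.1681
Decision: fail to reject H₀ at α = 0.05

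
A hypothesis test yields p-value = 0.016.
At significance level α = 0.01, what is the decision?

Answer: fail to reject H₀

Derivation:
Compare p-value to α:
0.016 ≥ 0.01
Decision: fail to reject H₀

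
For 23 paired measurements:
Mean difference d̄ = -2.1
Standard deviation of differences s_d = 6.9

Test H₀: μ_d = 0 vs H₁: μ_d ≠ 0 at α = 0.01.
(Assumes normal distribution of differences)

df = n - 1 = 22
SE = s_d/√n = 6.9/√23 = 1.4387
t = d̄/SE = -2.1/1.4387 = -1.4597
Critical value: t_{0.005,22} = ±2.819
p-value ≈ 0.1585
Decision: fail to reject H₀

Answer: t = -1.4597, fail to reject H₀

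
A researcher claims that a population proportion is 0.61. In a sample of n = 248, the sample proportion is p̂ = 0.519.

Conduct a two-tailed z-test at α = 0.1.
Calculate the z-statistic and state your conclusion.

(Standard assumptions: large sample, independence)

H₀: p = 0.61, H₁: p ≠ 0.61
Standard error: SE = √(p₀(1-p₀)/n) = √(0.61×0.39/248) = 0.030972
z-statistic: z = (p̂ - p₀)/SE = (0.519 - 0.61)/0.030972 = -2.9381
Critical value: z_0.05 = ±1.645
p-value = 0.0033
Decision: reject H₀ at α = 0.1

Answer: z = -2.9381, reject H₀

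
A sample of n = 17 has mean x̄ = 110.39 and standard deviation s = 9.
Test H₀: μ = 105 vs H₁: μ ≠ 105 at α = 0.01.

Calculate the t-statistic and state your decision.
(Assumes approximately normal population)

Answer: t = 2.4693, fail to reject H₀

Derivation:
df = n - 1 = 16
SE = s/√n = 9/√17 = 2.1828
t = (x̄ - μ₀)/SE = (110.39 - 105)/2.1828 = 2.4693
Critical value: t_{0.005,16} = ±2.921
p-value ≈ 0.0252
Decision: fail to reject H₀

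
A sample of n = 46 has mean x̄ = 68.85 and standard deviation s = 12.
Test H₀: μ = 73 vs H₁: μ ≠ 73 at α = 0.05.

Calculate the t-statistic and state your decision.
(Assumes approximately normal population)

df = n - 1 = 45
SE = s/√n = 12/√46 = 1.7693
t = (x̄ - μ₀)/SE = (68.85 - 73)/1.7693 = -2.3456
Critical value: t_{0.025,45} = ±2.014
p-value ≈ 0.0235
Decision: reject H₀

Answer: t = -2.3456, reject H₀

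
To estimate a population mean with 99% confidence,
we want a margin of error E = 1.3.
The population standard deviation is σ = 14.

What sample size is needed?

z_0.005 = 2.576
n = (z×σ/E)² = (2.576×14/1.3)²
n = 769.5930
Round up: n = 770

Answer: n = 770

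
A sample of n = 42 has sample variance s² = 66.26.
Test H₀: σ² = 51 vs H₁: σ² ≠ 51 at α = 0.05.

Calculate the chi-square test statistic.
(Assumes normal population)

Answer: χ² = 53.2678, fail to reject H₀

Derivation:
df = n - 1 = 41
χ² = (n-1)s²/σ₀² = 41×66.26/51 = 53.2678
Critical values: χ²_{0.975,41} = 25.215, χ²_{0.025,41} = 60.561
Rejection region: χ² < 25.215 or χ² > 60.561
Decision: fail to reject H₀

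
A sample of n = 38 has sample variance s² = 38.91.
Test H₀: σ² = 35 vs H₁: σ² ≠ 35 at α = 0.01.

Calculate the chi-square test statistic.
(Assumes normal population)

df = n - 1 = 37
χ² = (n-1)s²/σ₀² = 37×38.91/35 = 41.1334
Critical values: χ²_{0.995,37} = 18.586, χ²_{0.005,37} = 62.883
Rejection region: χ² < 18.586 or χ² > 62.883
Decision: fail to reject H₀

Answer: χ² = 41.1334, fail to reject H₀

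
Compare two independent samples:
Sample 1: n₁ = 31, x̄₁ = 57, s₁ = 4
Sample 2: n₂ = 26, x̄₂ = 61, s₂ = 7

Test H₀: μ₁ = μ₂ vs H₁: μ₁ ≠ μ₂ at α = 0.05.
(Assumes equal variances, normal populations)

Answer: t = -2.7014, reject H₀

Derivation:
Pooled variance: s²_p = [30×4² + 25×7²]/(55) = 31.0000
s_p = 5.5678
SE = s_p×√(1/n₁ + 1/n₂) = 5.5678×√(1/31 + 1/26) = 1.4807
t = (x̄₁ - x̄₂)/SE = (57 - 61)/1.4807 = -2.7014
df = 55, t-critical = ±2.004
Decision: reject H₀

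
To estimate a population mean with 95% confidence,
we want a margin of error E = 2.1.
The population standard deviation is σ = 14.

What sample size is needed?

Answer: n = 171

Derivation:
z_0.025 = 1.960
n = (z×σ/E)² = (1.960×14/2.1)²
n = 170.7378
Round up: n = 171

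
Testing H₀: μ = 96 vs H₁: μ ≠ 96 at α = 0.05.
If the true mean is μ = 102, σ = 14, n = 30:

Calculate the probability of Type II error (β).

Answer: β ≈ 0.3492

Derivation:
SE = σ/√n = 14/√30 = 2.5560
Critical values: μ₀ ± z_0.025×SE = 96 ± 1.960×2.5560
Acceptance region: (90.9902, 101.0098)
Under H₁ (μ = 102): z_high = (101.0098 - 102)/2.5560 = -0.3874, z_low = (90.9902 - 102)/2.5560 = -4.3074
β = P(not reject | H₁) = Φ(-0.3874) - Φ(-4.3074) ≈ 0.3492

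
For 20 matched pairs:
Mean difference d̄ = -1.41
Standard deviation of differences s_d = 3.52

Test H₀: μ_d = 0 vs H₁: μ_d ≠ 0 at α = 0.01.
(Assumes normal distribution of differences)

df = n - 1 = 19
SE = s_d/√n = 3.52/√20 = 0.7871
t = d̄/SE = -1.41/0.7871 = -1.7914
Critical value: t_{0.005,19} = ±2.861
p-value ≈ 0.0892
Decision: fail to reject H₀

Answer: t = -1.7914, fail to reject H₀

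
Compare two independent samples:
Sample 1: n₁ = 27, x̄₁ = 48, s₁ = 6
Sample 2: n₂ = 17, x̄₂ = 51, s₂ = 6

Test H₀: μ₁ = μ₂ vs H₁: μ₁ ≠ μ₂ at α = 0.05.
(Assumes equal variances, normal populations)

Pooled variance: s²_p = [26×6² + 16×6²]/(42) = 36.0000
s_p = 6.0000
SE = s_p×√(1/n₁ + 1/n₂) = 6.0000×√(1/27 + 1/17) = 1.8577
t = (x̄₁ - x̄₂)/SE = (48 - 51)/1.8577 = -1.6149
df = 42, t-critical = ±2.018
Decision: fail to reject H₀

Answer: t = -1.6149, fail to reject H₀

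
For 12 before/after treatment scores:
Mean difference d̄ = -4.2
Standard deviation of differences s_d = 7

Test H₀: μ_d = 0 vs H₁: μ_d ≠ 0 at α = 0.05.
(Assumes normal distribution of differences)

df = n - 1 = 11
SE = s_d/√n = 7/√12 = 2.0207
t = d̄/SE = -4.2/2.0207 = -2.0785
Critical value: t_{0.025,11} = ±2.201
p-value ≈ 0.0619
Decision: fail to reject H₀

Answer: t = -2.0785, fail to reject H₀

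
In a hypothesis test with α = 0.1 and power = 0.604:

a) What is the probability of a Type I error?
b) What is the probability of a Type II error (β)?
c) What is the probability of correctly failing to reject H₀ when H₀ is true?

a) Type I error probability = α = 0.1
b) Power = P(reject H₀ | H₁ true) = 1 - β = 0.604, so Type II error probability = β = 1 - Power = 0.396
c) P(fail to reject H₀ | H₀ true) = 1 - α = 0.9

Answer: a) 0.1, b) 0.396, c) 0.9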